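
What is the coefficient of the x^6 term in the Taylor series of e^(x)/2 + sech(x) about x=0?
Expand to order 6: e^(x)/2 + sech(x) = -121·x^6/1440 + x^5/240 + 11·x^4/48 + x^3/12 - x^2/4 + x/2 + 3/2 + O(x^7).
The coefficient of x^6 is -121/1440.

Final answer: -121/1440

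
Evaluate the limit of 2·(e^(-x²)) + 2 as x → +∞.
Evaluate the dominant behaviour as x → +∞; each term tends to a finite value or vanishes.
Limit = 2.

Final answer: 2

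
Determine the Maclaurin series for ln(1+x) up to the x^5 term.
x^5/5 - x^4/4 + x^3/3 - x^2/2 + x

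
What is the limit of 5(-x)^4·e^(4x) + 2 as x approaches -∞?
The product is a 0·∞ indeterminate form at x → -∞.
Rewrite the product as 5(-x)^4 / e^(-4x) (an ∞/∞ form) and apply L'Hôpital, or use the standard hierarchy e^(4|x|) ≫ |(-x)^4| as x → -∞.
The indeterminate product → 0, so the limit = 2.

Final answer: 2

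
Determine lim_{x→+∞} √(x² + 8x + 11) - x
This is an ∞ − ∞ indeterminate form.
Multiply and divide by the conjugate √(x²+8x + 11) + x; the x² terms cancel, leaving (8x + 11)/(√(x²+8x + 11)+x) → 8/2 = 4.
Limit = 4.

Final answer: 4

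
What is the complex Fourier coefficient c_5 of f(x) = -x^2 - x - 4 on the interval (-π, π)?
Compute the real Fourier coefficients first: a_5 = 4/25, b_5 = -2/5.
Then c_5 = (a_5 − i·b_5)/2 = 2/25 + i/5.

Final answer: 2/25 + i/5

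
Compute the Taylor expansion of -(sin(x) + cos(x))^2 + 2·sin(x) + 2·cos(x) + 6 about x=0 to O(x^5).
x^4/12 + x^3 - x^2 + 7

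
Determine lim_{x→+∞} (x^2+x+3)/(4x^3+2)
This is an ∞/∞ indeterminate form as x → +∞.
Divide numerator and denominator by x^3 and let the lower-order terms vanish; the numerator's degree 2 is below the denominator's degree 3, so the quotient → 0.
Limit = 0.

Final answer: 0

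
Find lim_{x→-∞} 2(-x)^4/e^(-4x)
This is an ∞/∞ indeterminate form as x → -∞.
Compare growth rates of the dominant terms (exponentials ≫ polynomials ≫ logarithms), or apply L'Hôpital's rule; the quotient → 0.
Limit = 0.

Final answer: 0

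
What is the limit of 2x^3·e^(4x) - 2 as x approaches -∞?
The product is a 0·∞ indeterminate form at x → -∞.
Rewrite the product as 2x^3 / e^(-4x) (an ∞/∞ form) and apply L'Hôpital, or use the standard hierarchy e^(4|x|) ≫ |x^3| as x → -∞.
The indeterminate product → 0, so the limit = -2.

Final answer: -2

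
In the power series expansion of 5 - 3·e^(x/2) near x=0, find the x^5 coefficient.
Expand to order 5: 5 - 3·e^(x/2) = -x^5/1280 - x^4/128 - x^3/16 - 3·x^2/8 - 3·x/2 + 2 + O(x^6).
The coefficient of x^5 is -1/1280.

Final answer: -1/1280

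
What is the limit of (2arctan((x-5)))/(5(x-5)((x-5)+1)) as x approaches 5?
Both numerator and denominator → 0 as x → 5; this is a 0/0 indeterminate form.
Expand each to leading order near x = 5: numerator ~ 2·(x - 5), denominator ~ 5·(x - 5).
The limit of the ratio is 2/5.

Final answer: 2/5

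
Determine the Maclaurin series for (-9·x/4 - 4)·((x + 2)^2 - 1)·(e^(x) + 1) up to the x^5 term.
-2083·x^5/480 - 313·x^4/24 - 247·x^3/8 - 219·x^2/4 - 115·x/2 - 24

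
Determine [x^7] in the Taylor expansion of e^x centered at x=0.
Expand to order 7: e^x = x^7/5040 + x^6/720 + x^5/120 + x^4/24 + x^3/6 + x^2/2 + x + 1 + O(x^8).
The coefficient of x^7 is 1/5040.

Final answer: 1/5040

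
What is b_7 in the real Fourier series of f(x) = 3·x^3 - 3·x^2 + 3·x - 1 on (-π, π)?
b_7 = (1/π) ∫_{-π}^{π} f(x)·sin(7x) dx.
Evaluate the integral (use parity and integration by parts as needed): b_7 = 258/343 + 6·π^2/7.

Final answer: 258/343 + 6·π^2/7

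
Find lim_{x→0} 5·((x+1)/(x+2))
Direct substitution at x = 0 gives 5/2.

Final answer: 5/2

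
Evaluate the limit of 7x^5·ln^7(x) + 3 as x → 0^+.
The product is a 0·∞ indeterminate form at x → 0⁺.
Rewrite the product as 7·ln^7(x) / x^(-5) and apply L'Hôpital, or use the standard hierarchy x^(-5) ≫ |ln x|^7 as x → 0⁺.
The indeterminate product → 0, so the limit = 3.

Final answer: 3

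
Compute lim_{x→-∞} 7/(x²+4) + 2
Evaluate the dominant behaviour as x → -∞; each term tends to a finite value or vanishes.
Limit = 2.

Final answer: 2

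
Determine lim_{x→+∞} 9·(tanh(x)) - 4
Evaluate the dominant behaviour as x → +∞; each term tends to a finite value or vanishes.
Limit = 5.

Final answer: 5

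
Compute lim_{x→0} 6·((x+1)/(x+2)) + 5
Direct substitution at x = 0 gives 8.

Final answer: 8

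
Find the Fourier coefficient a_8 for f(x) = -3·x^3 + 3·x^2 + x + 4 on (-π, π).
a_8 = (1/π) ∫_{-π}^{π} f(x)·cos(8x) dx.
Evaluate the integral (use parity and integration by parts as needed): a_8 = 3/16.

Final answer: 3/16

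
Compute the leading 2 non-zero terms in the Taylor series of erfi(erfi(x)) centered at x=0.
x^3·(4/(3·π) + 16/(3·π^2)) + 4·x/π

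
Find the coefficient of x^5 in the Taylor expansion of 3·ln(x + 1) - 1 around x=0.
Expand to order 5: 3·ln(x + 1) - 1 = 3·x^5/5 - 3·x^4/4 + x^3 - 3·x^2/2 + 3·x - 1 + O(x^6).
The coefficient of x^5 is 3/5.

Final answer: 3/5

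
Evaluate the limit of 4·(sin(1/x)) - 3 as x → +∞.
Evaluate the dominant behaviour as x → +∞; each term tends to a finite value or vanishes.
Limit = -3.

Final answer: -3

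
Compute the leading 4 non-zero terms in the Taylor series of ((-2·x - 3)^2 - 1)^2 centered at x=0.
96·x^3 + 208·x^2 + 192·x + 64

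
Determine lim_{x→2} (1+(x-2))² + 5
Direct substitution at x = 2 gives 6.

Final answer: 6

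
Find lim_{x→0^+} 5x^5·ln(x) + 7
The product is a 0·∞ indeterminate form at x → 0⁺.
Rewrite the product as 5·ln(x) / x^(-5) and apply L'Hôpital, or use the standard hierarchy x^(-5) ≫ |ln x| as x → 0⁺.
The indeterminate product → 0, so the limit = 7.

Final answer: 7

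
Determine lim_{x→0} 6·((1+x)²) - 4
Direct substitution at x = 0 gives 2.

Final answer: 2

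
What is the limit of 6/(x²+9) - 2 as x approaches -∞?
Evaluate the dominant behaviour as x → -∞; each term tends to a finite value or vanishes.
Limit = -2.

Final answer: -2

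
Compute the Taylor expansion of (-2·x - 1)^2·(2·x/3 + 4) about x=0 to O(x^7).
8·x^3/3 + 56·x^2/3 + 50·x/3 + 4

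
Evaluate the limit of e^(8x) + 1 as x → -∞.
Evaluate the dominant behaviour as x → -∞; each term tends to a finite value or vanishes.
Limit = 1.

Final answer: 1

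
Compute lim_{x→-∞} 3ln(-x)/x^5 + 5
The quotient is an ∞/∞ indeterminate form as x → -∞.
Compare growth rates of the dominant terms (exponentials ≫ polynomials ≫ logarithms), or apply L'Hôpital's rule; the quotient → 0.
Adding the constant: 0 + 5 = 5. Limit = 5.

Final answer: 5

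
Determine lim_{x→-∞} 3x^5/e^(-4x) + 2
The quotient is an ∞/∞ indeterminate form as x → -∞.
Compare growth rates of the dominant terms (exponentials ≫ polynomials ≫ logarithms), or apply L'Hôpital's rule; the quotient → 0.
Adding the constant: 0 + 2 = 2. Limit = 2.

Final answer: 2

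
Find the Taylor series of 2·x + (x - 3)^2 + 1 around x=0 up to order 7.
x^2 - 4·x + 10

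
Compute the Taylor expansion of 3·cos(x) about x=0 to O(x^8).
-x^6/240 + x^4/8 - 3·x^2/2 + 3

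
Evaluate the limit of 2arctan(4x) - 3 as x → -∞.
Evaluate the dominant behaviour as x → -∞; each term tends to a finite value or vanishes.
Limit = -π - 3.

Final answer: -π - 3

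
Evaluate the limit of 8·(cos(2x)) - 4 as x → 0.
Direct substitution at x = 0 gives 4.

Final answer: 4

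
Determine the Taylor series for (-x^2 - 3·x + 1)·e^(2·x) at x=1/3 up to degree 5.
-e^(2/3)/9 - 35·e^(2/3)·(x - 1/3)/9 - 77·e^(2/3)·(x - 1/3)^2/9 - 256·e^(2/3)·(x - 1/3)^3/27 - 188·e^(2/3)·(x - 1/3)^4/27 - 514·e^(2/3)·(x - 1/3)^5/135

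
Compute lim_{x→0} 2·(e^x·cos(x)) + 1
Direct substitution at x = 0 gives 3.

Final answer: 3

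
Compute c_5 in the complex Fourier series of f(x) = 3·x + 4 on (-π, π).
Compute the real Fourier coefficients first: a_5 = 0, b_5 = 6/5.
Then c_5 = (a_5 − i·b_5)/2 = -3·i/5.

Final answer: -3·i/5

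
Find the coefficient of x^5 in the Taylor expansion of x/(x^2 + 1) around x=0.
Expand to order 5: x/(x^2 + 1) = x^5 - x^3 + x + O(x^6).
The coefficient of x^5 is 1.

Final answer: 1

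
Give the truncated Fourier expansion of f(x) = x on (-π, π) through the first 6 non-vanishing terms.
2·sin(x) - sin(2·x) + 2·sin(3·x)/3 - sin(4·x)/2 + 2·sin(5·x)/5 - sin(6·x)/3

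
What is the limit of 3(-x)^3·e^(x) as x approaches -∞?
This is a 0·∞ indeterminate form at x → -∞.
Rewrite the product as 3(-x)^3 / e^(-x) (an ∞/∞ form) and apply L'Hôpital, or use the standard hierarchy e^(|x|) ≫ |(-x)^3| as x → -∞.
The indeterminate product → 0, so the limit = 0.

Final answer: 0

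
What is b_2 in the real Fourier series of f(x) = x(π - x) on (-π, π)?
b_2 = (1/π) ∫_{-π}^{π} f(x)·sin(2x) dx.
Evaluate the integral (use parity and integration by parts as needed): b_2 = -π.

Final answer: -π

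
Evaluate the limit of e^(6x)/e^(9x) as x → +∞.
This is an ∞/∞ indeterminate form as x → +∞.
Rewrite e^(6x)/e^(9x) = e^((6−9)x) = e^(-3x); the exponent coefficient is -3 < 0 so e^(-3x) → 0.
Limit = 0.

Final answer: 0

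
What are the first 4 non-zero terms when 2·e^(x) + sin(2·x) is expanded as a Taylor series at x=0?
-x^3 + x^2 + 4·x + 2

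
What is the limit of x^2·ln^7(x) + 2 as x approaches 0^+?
The product is a 0·∞ indeterminate form at x → 0⁺.
Rewrite the product as ln^7(x) / x^(-2) and apply L'Hôpital, or use the standard hierarchy x^(-2) ≫ |ln x|^7 as x → 0⁺.
The indeterminate product → 0, so the limit = 2.

Final answer: 2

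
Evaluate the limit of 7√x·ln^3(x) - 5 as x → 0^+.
The product is a 0·∞ indeterminate form at x → 0⁺.
Rewrite the product as 7·ln^3(x) / x^(-1/2) and apply L'Hôpital, or use the standard hierarchy x^(-1/2) ≫ |ln x|^3 as x → 0⁺.
The indeterminate product → 0, so the limit = -5.

Final answer: -5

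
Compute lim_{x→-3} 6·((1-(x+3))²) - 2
Direct substitution at x = -3 gives 4.

Final answer: 4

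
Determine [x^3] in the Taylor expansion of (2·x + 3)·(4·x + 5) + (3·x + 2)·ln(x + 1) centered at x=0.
Expand to order 3: (2·x + 3)·(4·x + 5) + (3·x + 2)·ln(x + 1) = -5·x^3/6 + 10·x^2 + 24·x + 15 + O(x^4).
The coefficient of x^3 is -5/6.

Final answer: -5/6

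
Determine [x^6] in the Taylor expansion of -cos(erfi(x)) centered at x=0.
Expand to order 6: -cos(erfi(x)) = x^6·(-8/(9·π^2) + 4/(45·π^3) + 28/(45·π)) + x^4·(-2/(3·π^2) + 4/(3·π)) + 2·x^2/π - 1 + O(x^7).
The coefficient of x^6 is -8/(9·π^2) + 4/(45·π^3) + 28/(45·π).

Final answer: -8/(9·π^2) + 4/(45·π^3) + 28/(45·π)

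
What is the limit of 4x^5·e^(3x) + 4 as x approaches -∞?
The product is a 0·∞ indeterminate form at x → -∞.
Rewrite the product as 4x^5 / e^(-3x) (an ∞/∞ form) and apply L'Hôpital, or use the standard hierarchy e^(3|x|) ≫ |x^5| as x → -∞.
The indeterminate product → 0, so the limit = 4.

Final answer: 4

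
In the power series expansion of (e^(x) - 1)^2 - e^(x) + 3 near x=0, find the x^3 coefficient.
Expand to order 3: (e^(x) - 1)^2 - e^(x) + 3 = 5·x^3/6 + x^2/2 - x + 2 + O(x^4).
The coefficient of x^3 is 5/6.

Final answer: 5/6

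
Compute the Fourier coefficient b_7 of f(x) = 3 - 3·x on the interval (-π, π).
b_7 = (1/π) ∫_{-π}^{π} f(x)·sin(7x) dx.
Evaluate the integral (use parity and integration by parts as needed): b_7 = -6/7.

Final answer: -6/7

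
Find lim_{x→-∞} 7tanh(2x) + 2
Evaluate the dominant behaviour as x → -∞; each term tends to a finite value or vanishes.
Limit = -5.

Final answer: -5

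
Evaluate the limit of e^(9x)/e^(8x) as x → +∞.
This is an ∞/∞ indeterminate form as x → +∞.
Rewrite e^(9x)/e^(8x) = e^((9−8)x) = e^(x); the exponent coefficient is 1 > 0 so e^(x) → ∞.
Limit = ∞.

Final answer: ∞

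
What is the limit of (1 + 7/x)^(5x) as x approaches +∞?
As x → +∞: write (1 + 7/x)^(5x) = ((1 + 7/x)^x)^5 → (e^7)^5 = e^35.
Limit = e^(35).

Final answer: e^(35)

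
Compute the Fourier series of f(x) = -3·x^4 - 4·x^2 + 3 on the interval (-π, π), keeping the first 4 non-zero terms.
(-128 + 24·π^2)·cos(x) + (5 - 6·π^2)·cos(2·x) + 8·π^2·cos(3·x)/3 - 3·π^4/5 - 4·π^2/3 + 3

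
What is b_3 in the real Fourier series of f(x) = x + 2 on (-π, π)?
b_3 = (1/π) ∫_{-π}^{π} f(x)·sin(3x) dx.
Evaluate the integral (use parity and integration by parts as needed): b_3 = 2/3.

Final answer: 2/3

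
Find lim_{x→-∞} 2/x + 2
Evaluate the dominant behaviour as x → -∞; each term tends to a finite value or vanishes.
Limit = 2.

Final answer: 2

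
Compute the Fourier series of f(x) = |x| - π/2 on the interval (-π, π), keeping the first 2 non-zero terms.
-4·cos(x)/π - 4·cos(3·x)/(9·π)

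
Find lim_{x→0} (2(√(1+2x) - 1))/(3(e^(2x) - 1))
Both numerator and denominator → 0 as x → 0; this is a 0/0 indeterminate form.
Expand each to leading order near x = 0: numerator ~ 2·x, denominator ~ 6·x.
The limit of the ratio is 1/3.

Final answer: 1/3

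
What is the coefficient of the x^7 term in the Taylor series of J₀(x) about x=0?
Expand to order 7: J₀(x) = -x^6/2304 + x^4/64 - x^2/4 + 1 + O(x^8).
The coefficient of x^7 is 0.

Final answer: 0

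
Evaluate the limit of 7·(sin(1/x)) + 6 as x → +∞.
Evaluate the dominant behaviour as x → +∞; each term tends to a finite value or vanishes.
Limit = 6.

Final answer: 6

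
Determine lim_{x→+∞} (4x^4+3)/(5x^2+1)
This is an ∞/∞ indeterminate form as x → +∞.
Divide numerator and denominator by x^4 and let the lower-order terms vanish; the numerator's degree 4 exceeds the denominator's degree 2, so the quotient diverges.
Limit = ∞.

Final answer: ∞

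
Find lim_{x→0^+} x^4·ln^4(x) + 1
The product is a 0·∞ indeterminate form at x → 0⁺.
Rewrite the product as ln^4(x) / x^(-4) and apply L'Hôpital, or use the standard hierarchy x^(-4) ≫ |ln x|^4 as x → 0⁺.
The indeterminate product → 0, so the limit = 1.

Final answer: 1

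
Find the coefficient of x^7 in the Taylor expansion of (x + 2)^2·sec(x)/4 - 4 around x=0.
Expand to order 7: (x + 2)^2·sec(x)/4 - 4 = 61·x^7/720 + 197·x^6/1440 + 5·x^5/24 + x^4/3 + x^3/2 + 3·x^2/4 + x - 3 + O(x^8).
The coefficient of x^7 is 61/720.

Final answer: 61/720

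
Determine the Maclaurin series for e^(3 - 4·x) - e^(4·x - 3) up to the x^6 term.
x^6·(-256·e^(-3)/45 + 256·e^(3)/45) + x^5·(-128·e^(3)/15 - 128·e^(-3)/15) + x^4·(-32·e^(-3)/3 + 32·e^(3)/3) + x^3·(-32·e^(3)/3 - 32·e^(-3)/3) + x^2·(-8·e^(-3) + 8·e^(3)) + x·(-4·e^(3) - 4·e^(-3)) - e^(-3) + e^(3)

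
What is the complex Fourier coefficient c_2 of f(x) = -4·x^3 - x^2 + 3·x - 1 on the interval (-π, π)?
Compute the real Fourier coefficients first: a_2 = -1, b_2 = -9 + 4·π^2.
Then c_2 = (a_2 − i·b_2)/2 = -1/2 - 2·i·π^2 + 9·i/2.

Final answer: -1/2 - 2·i·π^2 + 9·i/2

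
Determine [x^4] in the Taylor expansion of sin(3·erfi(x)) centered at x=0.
Expand to order 4: sin(3·erfi(x)) = x^3·(-36/π^(3/2) + 2/√(π)) + 6·x/√(π) + O(x^5).
The coefficient of x^4 is 0.

Final answer: 0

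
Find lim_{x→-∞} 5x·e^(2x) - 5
The product is a 0·∞ indeterminate form at x → -∞.
Rewrite the product as 5x / e^(-2x) (an ∞/∞ form) and apply L'Hôpital, or use the standard hierarchy e^(2|x|) ≫ |x| as x → -∞.
The indeterminate product → 0, so the limit = -5.

Final answer: -5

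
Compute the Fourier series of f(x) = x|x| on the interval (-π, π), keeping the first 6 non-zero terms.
(-8 + 2·π^2)·sin(x)/π - π·sin(2·x) + (-8 + 18·π^2)·sin(3·x)/(27·π) - π·sin(4·x)/2 + (-8 + 50·π^2)·sin(5·x)/(125·π) - π·sin(6·x)/3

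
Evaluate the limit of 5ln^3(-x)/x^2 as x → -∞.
This is an ∞/∞ indeterminate form as x → -∞.
Compare growth rates of the dominant terms (exponentials ≫ polynomials ≫ logarithms), or apply L'Hôpital's rule; the quotient → 0.
Limit = 0.

Final answer: 0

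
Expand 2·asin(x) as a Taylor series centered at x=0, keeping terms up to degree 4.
x^3/3 + 2·x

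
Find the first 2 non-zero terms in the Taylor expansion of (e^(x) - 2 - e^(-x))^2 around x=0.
4 - 8·x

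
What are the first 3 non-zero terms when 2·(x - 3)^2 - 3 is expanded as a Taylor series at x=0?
2·x^2 - 12·x + 15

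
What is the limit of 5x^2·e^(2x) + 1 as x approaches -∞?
The product is a 0·∞ indeterminate form at x → -∞.
Rewrite the product as 5x^2 / e^(-2x) (an ∞/∞ form) and apply L'Hôpital, or use the standard hierarchy e^(2|x|) ≫ |x^2| as x → -∞.
The indeterminate product → 0, so the limit = 1.

Final answer: 1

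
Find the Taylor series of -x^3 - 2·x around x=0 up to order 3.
-x^3 - 2·x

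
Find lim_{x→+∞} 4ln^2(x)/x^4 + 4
The quotient is an ∞/∞ indeterminate form as x → +∞.
The polynomial denominator x^4 dominates the logarithmic numerator (any positive power of x ≫ ln^2(x) as x → ∞), so the quotient → 0.
Adding the constant: 0 + 4 = 4. Limit = 4.

Final answer: 4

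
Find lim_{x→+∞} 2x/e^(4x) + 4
The quotient is an ∞/∞ indeterminate form as x → +∞.
The exponential denominator e^(4x) dominates the polynomial numerator (e^x ≫ x as x → ∞), so the quotient → 0.
Adding the constant: 0 + 4 = 4. Limit = 4.

Final answer: 4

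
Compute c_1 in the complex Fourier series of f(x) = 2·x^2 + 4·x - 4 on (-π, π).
Compute the real Fourier coefficients first: a_1 = -8, b_1 = 8.
Then c_1 = (a_1 − i·b_1)/2 = -4 - 4·i.

Final answer: -4 - 4·i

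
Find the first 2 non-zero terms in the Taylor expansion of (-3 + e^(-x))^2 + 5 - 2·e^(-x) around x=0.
6·x + 7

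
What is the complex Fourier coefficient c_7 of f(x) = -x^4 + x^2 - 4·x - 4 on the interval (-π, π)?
Compute the real Fourier coefficients first: a_7 = -244/2401 + 8·π^2/49, b_7 = -8/7.
Then c_7 = (a_7 − i·b_7)/2 = -122/2401 + 4·π^2/49 + 4·i/7.

Final answer: -122/2401 + 4·π^2/49 + 4·i/7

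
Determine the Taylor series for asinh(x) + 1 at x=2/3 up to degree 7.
asinh(2/3) + 1 + 3·√(13)·(x - 2/3)/13 - 9·√(13)·(x - 2/3)^2/169 - 9·√(13)·(x - 2/3)^3/4394 + 1539·√(13)·(x - 2/3)^4/114244 - 119799·√(13)·(x - 2/3)^5/14851720 + 23571·√(13)·(x - 2/3)^6/38614472 + 20249433·√(13)·(x - 2/3)^7/7027833904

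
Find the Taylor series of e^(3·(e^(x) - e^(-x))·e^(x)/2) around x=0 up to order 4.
227·x^4/8 + 31·x^3/2 + 15·x^2/2 + 3·x + 1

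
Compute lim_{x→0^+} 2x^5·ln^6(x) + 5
The product is a 0·∞ indeterminate form at x → 0⁺.
Rewrite the product as 2·ln^6(x) / x^(-5) and apply L'Hôpital, or use the standard hierarchy x^(-5) ≫ |ln x|^6 as x → 0⁺.
The indeterminate product → 0, so the limit = 5.

Final answer: 5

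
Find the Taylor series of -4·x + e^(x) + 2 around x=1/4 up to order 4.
1 + e^(1/4) + (-4 + e^(1/4))·(x - 1/4) + e^(1/4)·(x - 1/4)^2/2 + e^(1/4)·(x - 1/4)^3/6 + e^(1/4)·(x - 1/4)^4/24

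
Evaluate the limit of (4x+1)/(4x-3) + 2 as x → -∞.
Evaluate the dominant behaviour as x → -∞; each term tends to a finite value or vanishes.
Limit = 3.

Final answer: 3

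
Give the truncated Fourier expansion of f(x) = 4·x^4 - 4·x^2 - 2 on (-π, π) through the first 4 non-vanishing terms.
(208 - 32·π^2)·cos(x) + (-16 + 8·π^2)·cos(2·x) + (112/27 - 32·π^2/9)·cos(3·x) - 4·π^2/3 - 2 + 4·π^4/5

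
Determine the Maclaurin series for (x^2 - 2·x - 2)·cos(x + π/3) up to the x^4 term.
x^4·(-7/24 - √(3)/6) + x^3·(1/2 - 2·√(3)/3) + x^2·(1 + √(3)) + x·(-1 + √(3)) - 1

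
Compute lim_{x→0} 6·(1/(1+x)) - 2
Direct substitution at x = 0 gives 4.

Final answer: 4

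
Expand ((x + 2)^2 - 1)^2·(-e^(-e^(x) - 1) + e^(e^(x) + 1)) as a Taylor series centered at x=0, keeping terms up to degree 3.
x^3·(25·e^(-2)/2 + 123·e^(2)/2) + x^2·(2·e^(-2) + 55·e^(2)) + x·(-15·e^(-2) + 33·e^(2)) - 9·e^(-2) + 9·e^(2)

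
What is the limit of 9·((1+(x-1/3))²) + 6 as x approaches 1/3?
Direct substitution at x = 1/3 gives 15.

Final answer: 15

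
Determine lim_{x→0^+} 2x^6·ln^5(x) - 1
The product is a 0·∞ indeterminate form at x → 0⁺.
Rewrite the product as 2·ln^5(x) / x^(-6) and apply L'Hôpital, or use the standard hierarchy x^(-6) ≫ |ln x|^5 as x → 0⁺.
The indeterminate product → 0, so the limit = -1.

Final answer: -1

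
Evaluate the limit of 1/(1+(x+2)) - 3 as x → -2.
Direct substitution at x = -2 gives -2.

Final answer: -2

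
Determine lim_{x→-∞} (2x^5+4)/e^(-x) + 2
The quotient is an ∞/∞ indeterminate form as x → -∞.
Compare growth rates of the dominant terms (exponentials ≫ polynomials ≫ logarithms), or apply L'Hôpital's rule; the quotient → 0.
Adding the constant: 0 + 2 = 2. Limit = 2.

Final answer: 2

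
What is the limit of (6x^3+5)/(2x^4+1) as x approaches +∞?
This is an ∞/∞ indeterminate form as x → +∞.
Divide numerator and denominator by x^4 and let the lower-order terms vanish; the numerator's degree 3 is below the denominator's degree 4, so the quotient → 0.
Limit = 0.

Final answer: 0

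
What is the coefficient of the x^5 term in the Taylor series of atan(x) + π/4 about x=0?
Expand to order 5: atan(x) + π/4 = x^5/5 - x^3/3 + x + π/4 + O(x^6).
The coefficient of x^5 is 1/5.

Final answer: 1/5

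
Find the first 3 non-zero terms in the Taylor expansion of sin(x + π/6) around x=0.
-x^2/4 + √(3)·x/2 + 1/2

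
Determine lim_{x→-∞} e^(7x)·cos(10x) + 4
Evaluate the dominant behaviour as x → -∞; each term tends to a finite value or vanishes.
Limit = 4.

Final answer: 4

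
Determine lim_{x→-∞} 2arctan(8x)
Evaluate the dominant behaviour as x → -∞; each term tends to a finite value or vanishes.
Limit = -π.

Final answer: -π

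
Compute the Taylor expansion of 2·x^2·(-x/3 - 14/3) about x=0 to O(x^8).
-2·x^3/3 - 28·x^2/3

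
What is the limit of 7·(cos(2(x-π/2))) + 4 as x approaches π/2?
Direct substitution at x = π/2 gives 11.

Final answer: 11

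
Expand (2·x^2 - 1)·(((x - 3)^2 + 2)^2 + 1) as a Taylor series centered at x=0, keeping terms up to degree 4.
115·x^4 - 252·x^3 + 186·x^2 + 132·x - 122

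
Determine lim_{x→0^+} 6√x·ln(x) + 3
The product is a 0·∞ indeterminate form at x → 0⁺.
Rewrite the product as 6·ln(x) / x^(-1/2) and apply L'Hôpital, or use the standard hierarchy x^(-1/2) ≫ |ln x| as x → 0⁺.
The indeterminate product → 0, so the limit = 3.

Final answer: 3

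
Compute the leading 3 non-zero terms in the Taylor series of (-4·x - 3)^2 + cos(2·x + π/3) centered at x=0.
15·x^2 + x·(24 - √(3)) + 19/2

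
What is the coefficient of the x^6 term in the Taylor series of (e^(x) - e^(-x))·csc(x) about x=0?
Expand to order 6: (e^(x) - e^(-x))·csc(x) = 13·x^6/945 + x^4/9 + 2·x^2/3 + 2 + O(x^7).
The coefficient of x^6 is 13/945.

Final answer: 13/945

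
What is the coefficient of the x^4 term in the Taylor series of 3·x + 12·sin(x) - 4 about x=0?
Expand to order 4: 3·x + 12·sin(x) - 4 = -2·x^3 + 15·x - 4 + O(x^5).
The coefficient of x^4 is 0.

Final answer: 0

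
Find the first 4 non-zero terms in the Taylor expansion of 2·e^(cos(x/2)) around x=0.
-31·e·x^6/23040 + e·x^4/48 - e·x^2/4 + 2·e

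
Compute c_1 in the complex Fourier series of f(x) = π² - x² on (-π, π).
Compute the real Fourier coefficients first: a_1 = 4, b_1 = 0.
Then c_1 = (a_1 − i·b_1)/2 = 2.

Final answer: 2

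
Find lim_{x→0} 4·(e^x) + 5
Direct substitution at x = 0 gives 9.

Final answer: 9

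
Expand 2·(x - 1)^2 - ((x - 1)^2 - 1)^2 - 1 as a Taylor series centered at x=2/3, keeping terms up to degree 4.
-127/81 - 68·(x - 2/3)/27 + 10·(x - 2/3)^2/3 + 4·(x - 2/3)^3/3 - (x - 2/3)^4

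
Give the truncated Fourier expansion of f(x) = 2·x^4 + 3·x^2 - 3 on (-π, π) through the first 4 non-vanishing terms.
(84 - 16·π^2)·cos(x) + (-3 + 4·π^2)·cos(2·x) + (-16·π^2/9 - 4/27)·cos(3·x) - 3 + π^2 + 2·π^4/5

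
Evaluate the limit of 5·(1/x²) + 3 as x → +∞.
Evaluate the dominant behaviour as x → +∞; each term tends to a finite value or vanishes.
Limit = 3.

Final answer: 3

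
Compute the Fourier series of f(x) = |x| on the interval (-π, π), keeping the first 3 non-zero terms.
-4·cos(x)/π - 4·cos(3·x)/(9·π) + π/2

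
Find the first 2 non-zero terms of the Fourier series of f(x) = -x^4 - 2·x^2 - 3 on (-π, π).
(-40 + 8·π^2)·cos(x) - π^4/5 - 2·π^2/3 - 3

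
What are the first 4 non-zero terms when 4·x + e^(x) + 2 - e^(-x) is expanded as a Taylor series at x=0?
x^5/60 + x^3/3 + 6·x + 2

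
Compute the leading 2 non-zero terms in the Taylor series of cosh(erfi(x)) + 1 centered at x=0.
2·x^2/π + 2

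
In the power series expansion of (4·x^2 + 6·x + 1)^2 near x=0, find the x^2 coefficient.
Expand to order 2: (4·x^2 + 6·x + 1)^2 = 44·x^2 + 12·x + 1 + O(x^3).
The coefficient of x^2 is 44.

Final answer: 44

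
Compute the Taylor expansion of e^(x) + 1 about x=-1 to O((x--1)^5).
(1 + e)·e^(-1) + e^(-1)·(x + 1) + e^(-1)·(x + 1)^2/2 + e^(-1)·(x + 1)^3/6 + e^(-1)·(x + 1)^4/24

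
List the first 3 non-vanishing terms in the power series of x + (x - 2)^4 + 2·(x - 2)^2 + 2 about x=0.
26·x^2 - 39·x + 26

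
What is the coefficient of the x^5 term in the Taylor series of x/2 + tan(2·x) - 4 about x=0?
Expand to order 5: x/2 + tan(2·x) - 4 = 64·x^5/15 + 8·x^3/3 + 5·x/2 - 4 + O(x^6).
The coefficient of x^5 is 64/15.

Final answer: 64/15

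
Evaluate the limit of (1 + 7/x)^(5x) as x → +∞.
As x → +∞: write (1 + 7/x)^(5x) = ((1 + 7/x)^x)^5 → (e^7)^5 = e^35.
Limit = e^(35).

Final answer: e^(35)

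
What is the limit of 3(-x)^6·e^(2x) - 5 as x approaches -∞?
The product is a 0·∞ indeterminate form at x → -∞.
Rewrite the product as 3(-x)^6 / e^(-2x) (an ∞/∞ form) and apply L'Hôpital, or use the standard hierarchy e^(2|x|) ≫ |(-x)^6| as x → -∞.
The indeterminate product → 0, so the limit = -5.

Final answer: -5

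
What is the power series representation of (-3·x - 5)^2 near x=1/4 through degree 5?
529/16 + 69·(x - 1/4)/2 + 9·(x - 1/4)^2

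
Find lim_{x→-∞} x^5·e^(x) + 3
The product is a 0·∞ indeterminate form at x → -∞.
Rewrite the product as x^5 / e^(-x) (an ∞/∞ form) and apply L'Hôpital, or use the standard hierarchy e^(|x|) ≫ |x^5| as x → -∞.
The indeterminate product → 0, so the limit = 3.

Final answer: 3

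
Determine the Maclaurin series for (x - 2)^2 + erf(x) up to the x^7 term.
-x^7/(21·√(π)) + x^5/(5·√(π)) - 2·x^3/(3·√(π)) + x^2 + x·(-4 + 2/√(π)) + 4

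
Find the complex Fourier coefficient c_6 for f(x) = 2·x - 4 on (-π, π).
Compute the real Fourier coefficients first: a_6 = 0, b_6 = -2/3.
Then c_6 = (a_6 − i·b_6)/2 = i/3.

Final answer: i/3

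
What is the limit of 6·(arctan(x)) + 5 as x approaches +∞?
Evaluate the dominant behaviour as x → +∞; each term tends to a finite value or vanishes.
Limit = 5 + 3·π.

Final answer: 5 + 3·π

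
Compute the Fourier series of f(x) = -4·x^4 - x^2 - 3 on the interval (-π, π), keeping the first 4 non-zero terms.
(-188 + 32·π^2)·cos(x) + (11 - 8·π^2)·cos(2·x) + (-52/27 + 32·π^2/9)·cos(3·x) - 4·π^4/5 - π^2/3 - 3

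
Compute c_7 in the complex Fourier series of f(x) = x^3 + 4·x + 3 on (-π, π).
Compute the real Fourier coefficients first: a_7 = 0, b_7 = 380/343 + 2·π^2/7.
Then c_7 = (a_7 − i·b_7)/2 = -i·π^2/7 - 190·i/343.

Final answer: -i·π^2/7 - 190·i/343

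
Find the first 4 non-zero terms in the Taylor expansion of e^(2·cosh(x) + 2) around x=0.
91·x^6·e^(4)/360 + 7·x^4·e^(4)/12 + x^2·e^(4) + e^(4)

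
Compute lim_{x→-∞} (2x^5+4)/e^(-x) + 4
The quotient is an ∞/∞ indeterminate form as x → -∞.
Compare growth rates of the dominant terms (exponentials ≫ polynomials ≫ logarithms), or apply L'Hôpital's rule; the quotient → 0.
Adding the constant: 0 + 4 = 4. Limit = 4.

Final answer: 4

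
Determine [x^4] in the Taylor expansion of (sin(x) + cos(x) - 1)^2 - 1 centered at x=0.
Expand to order 4: (sin(x) + cos(x) - 1)^2 - 1 = -x^4/12 - x^3 + x^2 - 1 + O(x^5).
The coefficient of x^4 is -1/12.

Final answer: -1/12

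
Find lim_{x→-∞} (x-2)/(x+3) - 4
Evaluate the dominant behaviour as x → -∞; each term tends to a finite value or vanishes.
Limit = -3.

Final answer: -3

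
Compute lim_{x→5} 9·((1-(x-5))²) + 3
Direct substitution at x = 5 gives 12.

Final answer: 12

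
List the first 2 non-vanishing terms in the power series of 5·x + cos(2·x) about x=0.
5·x + 1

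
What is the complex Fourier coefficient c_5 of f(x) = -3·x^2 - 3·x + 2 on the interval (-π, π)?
Compute the real Fourier coefficients first: a_5 = 12/25, b_5 = -6/5.
Then c_5 = (a_5 − i·b_5)/2 = 6/25 + 3·i/5.

Final answer: 6/25 + 3·i/5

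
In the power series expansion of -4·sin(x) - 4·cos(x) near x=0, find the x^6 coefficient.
Expand to order 6: -4·sin(x) - 4·cos(x) = x^6/180 - x^5/30 - x^4/6 + 2·x^3/3 + 2·x^2 - 4·x - 4 + O(x^7).
The coefficient of x^6 is 1/180.

Final answer: 1/180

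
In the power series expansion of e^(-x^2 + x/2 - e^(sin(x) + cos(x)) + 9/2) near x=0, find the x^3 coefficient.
Expand to order 3: e^(-x^2 + x/2 - e^(sin(x) + cos(x)) + 9/2) = x^3·(-e^(15/2 - e)/6 - 23·e^(9/2 - e)/48 + e^(13/2 - e)/4 + 11·e^(11/2 - e)/8) + x^2·(-e^(11/2 - e)/2 - 7·e^(9/2 - e)/8 + e^(13/2 - e)/2) + x·(-e^(11/2 - e) + e^(9/2 - e)/2) + e^(9/2 - e) + O(x^4).
The coefficient of x^3 is -e^(15/2 - e)/6 - 23·e^(9/2 - e)/48 + e^(13/2 - e)/4 + 11·e^(11/2 - e)/8.

Final answer: -e^(15/2 - e)/6 - 23·e^(9/2 - e)/48 + e^(13/2 - e)/4 + 11·e^(11/2 - e)/8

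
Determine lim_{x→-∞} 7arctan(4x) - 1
Evaluate the dominant behaviour as x → -∞; each term tends to a finite value or vanishes.
Limit = -7·π/2 - 1.

Final answer: -7·π/2 - 1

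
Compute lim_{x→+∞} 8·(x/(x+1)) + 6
Evaluate the dominant behaviour as x → +∞; each term tends to a finite value or vanishes.
Limit = 14.

Final answer: 14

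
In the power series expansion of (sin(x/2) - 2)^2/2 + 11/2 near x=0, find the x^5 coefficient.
Expand to order 5: (sin(x/2) - 2)^2/2 + 11/2 = -x^5/1920 - x^4/96 + x^3/24 + x^2/8 - x + 15/2 + O(x^6).
The coefficient of x^5 is -1/1920.

Final answer: -1/1920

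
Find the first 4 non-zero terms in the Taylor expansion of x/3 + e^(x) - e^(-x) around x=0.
x^7/2520 + x^5/60 + x^3/3 + 7·x/3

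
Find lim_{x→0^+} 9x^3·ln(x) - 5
The product is a 0·∞ indeterminate form at x → 0⁺.
Rewrite the product as 9·ln(x) / x^(-3) and apply L'Hôpital, or use the standard hierarchy x^(-3) ≫ |ln x| as x → 0⁺.
The indeterminate product → 0, so the limit = -5.

Final answer: -5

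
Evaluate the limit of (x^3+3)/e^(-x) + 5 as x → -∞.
The quotient is an ∞/∞ indeterminate form as x → -∞.
Compare growth rates of the dominant terms (exponentials ≫ polynomials ≫ logarithms), or apply L'Hôpital's rule; the quotient → 0.
Adding the constant: 0 + 5 = 5. Limit = 5.

Final answer: 5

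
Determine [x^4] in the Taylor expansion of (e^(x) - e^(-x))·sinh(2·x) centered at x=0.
Expand to order 4: (e^(x) - e^(-x))·sinh(2·x) = 10·x^4/3 + 4·x^2 + O(x^5).
The coefficient of x^4 is 10/3.

Final answer: 10/3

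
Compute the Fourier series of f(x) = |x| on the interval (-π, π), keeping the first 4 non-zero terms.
-4·cos(x)/π - 4·cos(3·x)/(9·π) - 4·cos(5·x)/(25·π) + π/2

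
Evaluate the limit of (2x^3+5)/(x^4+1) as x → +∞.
This is an ∞/∞ indeterminate form as x → +∞.
Divide numerator and denominator by x^4 and let the lower-order terms vanish; the numerator's degree 3 is below the denominator's degree 4, so the quotient → 0.
Limit = 0.

Final answer: 0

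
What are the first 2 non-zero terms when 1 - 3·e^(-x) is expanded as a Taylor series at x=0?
3·x - 2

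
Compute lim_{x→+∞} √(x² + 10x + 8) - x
This is an ∞ − ∞ indeterminate form.
Multiply and divide by the conjugate √(x²+10x + 8) + x; the x² terms cancel, leaving (10x + 8)/(√(x²+10x + 8)+x) → 10/2 = 5.
Limit = 5.

Final answer: 5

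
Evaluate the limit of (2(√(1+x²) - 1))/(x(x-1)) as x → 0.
Both numerator and denominator → 0 as x → 0; this is a 0/0 indeterminate form.
Expand each to leading order near x = 0: numerator ~ x^2, denominator ~ -x.
The limit of the ratio is 0.

Final answer: 0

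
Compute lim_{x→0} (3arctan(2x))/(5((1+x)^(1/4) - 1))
Both numerator and denominator → 0 as x → 0; this is a 0/0 indeterminate form.
Expand each to leading order near x = 0: numerator ~ 6·x, denominator ~ 5·x/4.
The limit of the ratio is 24/5.

Final answer: 24/5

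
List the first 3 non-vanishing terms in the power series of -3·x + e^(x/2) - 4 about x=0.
x^2/8 - 5·x/2 - 3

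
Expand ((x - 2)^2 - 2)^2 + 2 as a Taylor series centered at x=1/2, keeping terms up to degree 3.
33/16 - 3·(x - 1/2)/2 + 19·(x - 1/2)^2/2 - 6·(x - 1/2)^3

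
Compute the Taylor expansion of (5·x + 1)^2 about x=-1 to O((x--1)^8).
16 - 40·(x + 1) + 25·(x + 1)^2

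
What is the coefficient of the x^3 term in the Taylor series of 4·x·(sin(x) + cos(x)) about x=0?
Expand to order 3: 4·x·(sin(x) + cos(x)) = -2·x^3 + 4·x^2 + 4·x + O(x^4).
The coefficient of x^3 is -2.

Final answer: -2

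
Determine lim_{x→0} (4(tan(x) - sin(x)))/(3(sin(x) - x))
Both numerator and denominator → 0 as x → 0; this is a 0/0 indeterminate form.
Expand each to leading order near x = 0: numerator ~ 2·x^3, denominator ~ -x^3/2.
The limit of the ratio is -4.

Final answer: -4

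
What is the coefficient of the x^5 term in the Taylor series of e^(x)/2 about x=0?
Expand to order 5: e^(x)/2 = x^5/240 + x^4/48 + x^3/12 + x^2/4 + x/2 + 1/2 + O(x^6).
The coefficient of x^5 is 1/240.

Final answer: 1/240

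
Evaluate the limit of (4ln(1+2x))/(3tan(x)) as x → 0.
Both numerator and denominator → 0 as x → 0; this is a 0/0 indeterminate form.
Expand each to leading order near x = 0: numerator ~ 8·x, denominator ~ 3·x.
The limit of the ratio is 8/3.

Final answer: 8/3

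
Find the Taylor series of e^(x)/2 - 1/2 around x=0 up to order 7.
x^7/10080 + x^6/1440 + x^5/240 + x^4/48 + x^3/12 + x^2/4 + x/2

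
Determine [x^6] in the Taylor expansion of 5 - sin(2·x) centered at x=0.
Expand to order 6: 5 - sin(2·x) = -4·x^5/15 + 4·x^3/3 - 2·x + 5 + O(x^7).
The coefficient of x^6 is 0.

Final answer: 0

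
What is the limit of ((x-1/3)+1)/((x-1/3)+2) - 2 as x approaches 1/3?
Direct substitution at x = 1/3 gives -3/2.

Final answer: -3/2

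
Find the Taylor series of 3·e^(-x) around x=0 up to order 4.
x^4/8 - x^3/2 + 3·x^2/2 - 3·x + 3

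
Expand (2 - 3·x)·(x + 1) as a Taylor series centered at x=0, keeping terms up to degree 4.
-3·x^2 - x + 2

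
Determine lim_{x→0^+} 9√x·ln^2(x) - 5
The product is a 0·∞ indeterminate form at x → 0⁺.
Rewrite the product as 9·ln^2(x) / x^(-1/2) and apply L'Hôpital, or use the standard hierarchy x^(-1/2) ≫ |ln x|^2 as x → 0⁺.
The indeterminate product → 0, so the limit = -5.

Final answer: -5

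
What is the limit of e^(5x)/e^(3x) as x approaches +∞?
This is an ∞/∞ indeterminate form as x → +∞.
Rewrite e^(5x)/e^(3x) = e^((5−3)x) = e^(2x); the exponent coefficient is 2 > 0 so e^(2x) → ∞.
Limit = ∞.

Final answer: ∞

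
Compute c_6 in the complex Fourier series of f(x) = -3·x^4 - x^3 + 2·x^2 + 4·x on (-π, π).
Compute the real Fourier coefficients first: a_6 = 1/3 - 2·π^2/3, b_6 = -25/18 + π^2/3.
Then c_6 = (a_6 − i·b_6)/2 = -π^2/3 + 1/6 - i·π^2/6 + 25·i/36.

Final answer: -π^2/3 + 1/6 - i·π^2/6 + 25·i/36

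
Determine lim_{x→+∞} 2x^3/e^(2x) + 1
The quotient is an ∞/∞ indeterminate form as x → +∞.
The exponential denominator e^(2x) dominates the polynomial numerator (e^x ≫ x^3 as x → ∞), so the quotient → 0.
Adding the constant: 0 + 1 = 1. Limit = 1.

Final answer: 1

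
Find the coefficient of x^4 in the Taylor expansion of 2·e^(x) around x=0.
Expand to order 4: 2·e^(x) = x^4/12 + x^3/3 + x^2 + 2·x + 2 + O(x^5).
The coefficient of x^4 is 1/12.

Final answer: 1/12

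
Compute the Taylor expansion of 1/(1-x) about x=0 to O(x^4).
x^3 + x^2 + x + 1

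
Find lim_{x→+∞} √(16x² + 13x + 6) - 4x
As x → +∞: multiply by the conjugate to get (13x+6)/(√(16x²+13x+6)+4x); the denominator ~ 8x, so the limit is 13/8.
Limit = 13/8.

Final answer: 13/8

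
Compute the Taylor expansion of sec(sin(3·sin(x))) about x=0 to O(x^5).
15·x^4/8 + 9·x^2/2 + 1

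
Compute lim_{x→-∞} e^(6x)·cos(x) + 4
Evaluate the dominant behaviour as x → -∞; each term tends to a finite value or vanishes.
Limit = 4.

Final answer: 4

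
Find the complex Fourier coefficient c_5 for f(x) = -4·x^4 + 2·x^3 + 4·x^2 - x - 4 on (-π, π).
Compute the real Fourier coefficients first: a_5 = -592/625 + 32·π^2/25, b_5 = -74/125 + 4·π^2/5.
Then c_5 = (a_5 − i·b_5)/2 = -296/625 + 16·π^2/25 - 2·i·π^2/5 + 37·i/125.

Final answer: -296/625 + 16·π^2/25 - 2·i·π^2/5 + 37·i/125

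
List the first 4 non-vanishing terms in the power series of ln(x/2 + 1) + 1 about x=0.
x^3/24 - x^2/8 + x/2 + 1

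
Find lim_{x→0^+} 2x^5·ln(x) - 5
The product is a 0·∞ indeterminate form at x → 0⁺.
Rewrite the product as 2·ln(x) / x^(-5) and apply L'Hôpital, or use the standard hierarchy x^(-5) ≫ |ln x| as x → 0⁺.
The indeterminate product → 0, so the limit = -5.

Final answer: -5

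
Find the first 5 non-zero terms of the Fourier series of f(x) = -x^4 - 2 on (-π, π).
(-48 + 8·π^2)·cos(x) + (3 - 2·π^2)·cos(2·x) + (-16/27 + 8·π^2/9)·cos(3·x) + (3/16 - π^2/2)·cos(4·x) - π^4/5 - 2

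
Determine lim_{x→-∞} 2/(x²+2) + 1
Evaluate the dominant behaviour as x → -∞; each term tends to a finite value or vanishes.
Limit = 1.

Final answer: 1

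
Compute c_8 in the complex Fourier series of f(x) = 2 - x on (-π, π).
Compute the real Fourier coefficients first: a_8 = 0, b_8 = 1/4.
Then c_8 = (a_8 − i·b_8)/2 = -i/8.

Final answer: -i/8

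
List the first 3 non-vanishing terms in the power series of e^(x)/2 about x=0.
x^2/4 + x/2 + 1/2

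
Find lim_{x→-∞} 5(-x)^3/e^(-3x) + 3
The quotient is an ∞/∞ indeterminate form as x → -∞.
Compare growth rates of the dominant terms (exponentials ≫ polynomials ≫ logarithms), or apply L'Hôpital's rule; the quotient → 0.
Adding the constant: 0 + 3 = 3. Limit = 3.

Final answer: 3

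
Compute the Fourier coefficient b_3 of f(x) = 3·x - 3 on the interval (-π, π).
b_3 = (1/π) ∫_{-π}^{π} f(x)·sin(3x) dx.
Evaluate the integral (use parity and integration by parts as needed): b_3 = 2.

Final answer: 2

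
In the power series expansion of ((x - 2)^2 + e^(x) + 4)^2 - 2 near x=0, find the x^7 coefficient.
Expand to order 7: ((x - 2)^2 + e^(x) + 4)^2 - 2 = 43·x^7/1260 + 23·x^6/180 + 2·x^5/5 + 2·x^4 - 6·x^3 + 36·x^2 - 54·x + 79 + O(x^8).
The coefficient of x^7 is 43/1260.

Final answer: 43/1260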